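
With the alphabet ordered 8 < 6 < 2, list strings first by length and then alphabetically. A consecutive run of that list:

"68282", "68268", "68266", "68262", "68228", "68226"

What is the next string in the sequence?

68222

Find the rightmost character of 68226 below 2, bump it to the next letter, and reset everything to its right to 8.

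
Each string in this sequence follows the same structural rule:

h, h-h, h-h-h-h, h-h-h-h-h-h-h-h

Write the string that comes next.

Each string is two copies of the previous one joined by '-'.
Doubling h-h-h-h-h-h-h-h with '-' between the halves:

h-h-h-h-h-h-h-h-h-h-h-h-h-h-h-h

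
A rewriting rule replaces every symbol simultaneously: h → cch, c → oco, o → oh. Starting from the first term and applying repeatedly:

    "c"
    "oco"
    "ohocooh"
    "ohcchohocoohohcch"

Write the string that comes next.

Replace each of the 17 characters of ohcchohocoohohcch in place — oh cch oco oco cch oh cch oh oco oh oh cch oh cch oco oco cch — and concatenate.

ohcchocoococchohcchohocoohohcchohcchocoococch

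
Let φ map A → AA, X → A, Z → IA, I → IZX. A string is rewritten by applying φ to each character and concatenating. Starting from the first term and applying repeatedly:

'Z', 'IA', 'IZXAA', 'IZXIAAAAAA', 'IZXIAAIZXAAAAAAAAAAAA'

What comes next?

φ(IZXIAAIZXAAAAAAAAAAAA) expands symbol-by-symbol to IZX IA A IZX AA AA IZX IA A AA AA AA AA AA AA AA AA AA AA AA AA; joining the 21 pieces gives the next term.

IZXIAAIZXAAAAIZXIAAAAAAAAAAAAAAAAAAAAAAAAAA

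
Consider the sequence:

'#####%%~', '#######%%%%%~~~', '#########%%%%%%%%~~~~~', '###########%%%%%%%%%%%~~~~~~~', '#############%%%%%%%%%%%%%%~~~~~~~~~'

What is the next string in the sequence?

Each string has the form #^{2n+3} %^{3n-1} ~^{2n-1} (n = 1, 2, …).
At n = 6 the blocks have lengths 15, 17, 11.

###############%%%%%%%%%%%%%%%%%~~~~~~~~~~~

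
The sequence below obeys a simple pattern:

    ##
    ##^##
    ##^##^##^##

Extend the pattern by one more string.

s(k+1) = s(k)·^·s(k) — each term doubles the last with '^' between the halves.
So the next term is two copies of ##^##^##^## with '^' between the halves.

##^##^##^##^##^##^##^##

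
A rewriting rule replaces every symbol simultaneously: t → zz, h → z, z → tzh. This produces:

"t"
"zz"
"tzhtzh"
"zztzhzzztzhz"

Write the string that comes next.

tzhtzhzztzhztzhtzhtzhzztzhztzh

Apply φ to zztzhzzztzhz symbol by symbol: z→tzh, z→tzh, t→zz, z→tzh, h→z, z→tzh, z→tzh, z→tzh, t→zz, z→tzh, h→z, z→tzh; joined: tzh tzh zz tzh z tzh tzh tzh zz tzh z tzh.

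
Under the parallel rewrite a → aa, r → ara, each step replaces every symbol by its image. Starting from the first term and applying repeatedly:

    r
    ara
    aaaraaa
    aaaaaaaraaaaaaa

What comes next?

Rewriting the 15 symbols of aaaaaaaraaaaaaa one by one yields aa aa aa aa aa aa aa ara aa aa aa aa aa aa aa; concatenated:

aaaaaaaaaaaaaaaraaaaaaaaaaaaaaa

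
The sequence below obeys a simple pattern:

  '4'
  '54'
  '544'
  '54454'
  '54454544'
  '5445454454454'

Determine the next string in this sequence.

544545445445454454544

From term 3 onward, concatenate the last term with the second-to-last: 54·4 = 544, 544·54 = 54454, …
Continuing: 5445454454454 · 54454544 gives term 7.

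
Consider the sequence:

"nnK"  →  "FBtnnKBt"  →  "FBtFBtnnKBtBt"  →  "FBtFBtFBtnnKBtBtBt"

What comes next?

Each term wraps the previous one in FBt on the left and Bt on the right.
Applying this once more to FBtFBtFBtnnKBtBtBt:

FBtFBtFBtFBtnnKBtBtBtBt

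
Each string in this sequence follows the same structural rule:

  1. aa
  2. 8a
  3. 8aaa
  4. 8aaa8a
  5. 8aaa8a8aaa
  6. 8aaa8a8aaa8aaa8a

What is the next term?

8aaa8a8aaa8aaa8a8aaa8a8aaa

Each term (from the third on) is the previous term followed by the one before it: term 3 = 8a·aa = 8aaa.
The next term joins 8aaa8a8aaa8aaa8a and 8aaa8a8aaa.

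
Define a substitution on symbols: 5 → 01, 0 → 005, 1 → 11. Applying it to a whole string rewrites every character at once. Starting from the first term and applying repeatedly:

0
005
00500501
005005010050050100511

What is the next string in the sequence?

φ(005005010050050100511) expands symbol-by-symbol to 005 005 01 005 005 01 005 11 005 005 01 005 005 01 005 11 005 005 01 11 11; joining the 21 pieces gives the next term.

005005010050050100511005005010050050100511005005011111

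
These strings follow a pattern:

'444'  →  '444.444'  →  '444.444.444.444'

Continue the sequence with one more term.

Each string is two copies of the previous one joined by '.'.
One more doubling of 444.444.444.444 gives the answer.

444.444.444.444.444.444.444.444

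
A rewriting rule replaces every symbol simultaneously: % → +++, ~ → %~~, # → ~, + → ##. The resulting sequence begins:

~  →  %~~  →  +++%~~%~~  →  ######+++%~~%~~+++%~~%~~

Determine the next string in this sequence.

~~~~~~######+++%~~%~~+++%~~%~~######+++%~~%~~+++%~~%~~

Applying the rule to each of the 24 symbols of ######+++%~~%~~+++%~~%~~ gives the pieces ~ ~ ~ ~ ~ ~ ## ## ## +++ %~~ %~~ +++ %~~ %~~ ## ## ## +++ %~~ %~~ +++ %~~ %~~, which concatenate to the answer.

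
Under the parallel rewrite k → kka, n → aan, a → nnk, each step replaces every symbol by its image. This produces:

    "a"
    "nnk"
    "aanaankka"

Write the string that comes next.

Expanding aanaankka: a→nnk, a→nnk, n→aan, a→nnk, a→nnk, n→aan, k→kka, k→kka, a→nnk. Concatenated: nnk nnk aan nnk nnk aan kka kka nnk.

nnknnkaannnknnkaankkakkannk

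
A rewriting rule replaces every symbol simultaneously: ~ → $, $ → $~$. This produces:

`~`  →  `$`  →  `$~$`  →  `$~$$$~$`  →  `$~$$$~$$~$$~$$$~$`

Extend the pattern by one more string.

Rewriting the 17 symbols of $~$$$~$$~$$~$$$~$ one by one yields $~$ $ $~$ $~$ $~$ $ $~$ $~$ $ $~$ $~$ $ $~$ $~$ $~$ $ $~$; concatenated:

$~$$$~$$~$$~$$$~$$~$$$~$$~$$$~$$~$$~$$$~$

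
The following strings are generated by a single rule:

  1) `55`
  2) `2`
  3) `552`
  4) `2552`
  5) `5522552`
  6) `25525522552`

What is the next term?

This is a Fibonacci-style word recurrence s(k) = s(k−2)·s(k−1): e.g. 55·2 = 552.
The next term joins 5522552 and 25525522552.

552255225525522552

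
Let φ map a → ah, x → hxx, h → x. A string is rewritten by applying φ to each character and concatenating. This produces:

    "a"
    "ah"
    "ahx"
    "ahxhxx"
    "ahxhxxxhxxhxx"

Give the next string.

Rewriting the 13 symbols of ahxhxxxhxxhxx one by one yields ah x hxx x hxx hxx hxx x hxx hxx x hxx hxx; concatenated:

ahxhxxxhxxhxxhxxxhxxhxxxhxxhxx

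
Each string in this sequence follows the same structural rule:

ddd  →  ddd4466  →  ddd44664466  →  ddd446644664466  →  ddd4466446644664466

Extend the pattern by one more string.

Each term is the previous one with 4466 appended.
One more step from ddd4466446644664466 gives the answer.

ddd44664466446644664466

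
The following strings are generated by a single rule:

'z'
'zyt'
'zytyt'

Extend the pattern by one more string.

Each term is the previous one with yt appended.
One more step from zytyt gives the answer.

zytytyt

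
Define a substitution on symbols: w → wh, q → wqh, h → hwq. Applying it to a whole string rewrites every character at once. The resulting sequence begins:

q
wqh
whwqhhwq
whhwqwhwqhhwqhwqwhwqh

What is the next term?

whhwqhwqwhwqhwhhwqwhwqhhwqhwqwhwqhhwqwhwqhwhhwqwhwqhhwq

Applying the rule to each of the 21 symbols of whhwqwhwqhhwqhwqwhwqh gives the pieces wh hwq hwq wh wqh wh hwq wh wqh hwq hwq wh wqh hwq wh wqh wh hwq wh wqh hwq, which concatenate to the answer.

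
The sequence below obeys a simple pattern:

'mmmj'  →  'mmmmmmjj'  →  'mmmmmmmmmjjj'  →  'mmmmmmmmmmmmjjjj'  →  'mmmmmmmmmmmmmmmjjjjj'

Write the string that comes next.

Term n consists of 3n m's, followed by n j's (n = 1, 2, …).
At n = 6 the blocks have lengths 18, 6.

mmmmmmmmmmmmmmmmmmjjjjjj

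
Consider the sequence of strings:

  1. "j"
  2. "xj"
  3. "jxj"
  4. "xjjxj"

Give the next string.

jxjxjjxj

Each term (from the third on) is the two preceding terms concatenated in order: term 3 = j·xj = jxj.
The next term joins jxj and xjjxj.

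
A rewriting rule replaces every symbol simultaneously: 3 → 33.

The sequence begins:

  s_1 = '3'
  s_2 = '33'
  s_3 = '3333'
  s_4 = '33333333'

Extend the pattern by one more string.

Apply φ to 33333333 symbol by symbol: 3→33, 3→33, 3→33, 3→33, 3→33, 3→33, 3→33, 3→33; joined: 33 33 33 33 33 33 33 33.

3333333333333333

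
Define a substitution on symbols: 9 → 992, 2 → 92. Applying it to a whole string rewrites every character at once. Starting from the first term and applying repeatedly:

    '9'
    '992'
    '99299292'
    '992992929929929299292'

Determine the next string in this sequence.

9929929299299292992929929929299299292992929929929299292

Applying the rule to each of the 21 symbols of 992992929929929299292 gives the pieces 992 992 92 992 992 92 992 92 992 992 92 992 992 92 992 92 992 992 92 992 92, which concatenate to the answer.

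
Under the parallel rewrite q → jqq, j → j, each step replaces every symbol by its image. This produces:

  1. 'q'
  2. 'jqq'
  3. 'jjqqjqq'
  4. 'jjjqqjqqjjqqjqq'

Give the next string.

Applying the rule to each of the 15 symbols of jjjqqjqqjjqqjqq gives the pieces j j j jqq jqq j jqq jqq j j jqq jqq j jqq jqq, which concatenate to the answer.

jjjjqqjqqjjqqjqqjjjqqjqqjjqqjqq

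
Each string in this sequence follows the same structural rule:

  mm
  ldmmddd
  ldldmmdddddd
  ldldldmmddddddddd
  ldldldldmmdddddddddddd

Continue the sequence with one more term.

Every step adds ld to the front and ddd to the end of the previous string.
So the next term is ld·ldldldldmmdddddddddddd·ddd.

ldldldldldmmddddddddddddddd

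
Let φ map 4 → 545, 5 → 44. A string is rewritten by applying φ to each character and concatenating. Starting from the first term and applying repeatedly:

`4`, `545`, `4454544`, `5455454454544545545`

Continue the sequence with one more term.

φ(5455454454544545545) expands symbol-by-symbol to 44 545 44 44 545 44 545 545 44 545 44 545 545 44 545 44 44 545 44; joining the 19 pieces gives the next term.

44545444454544545545445454454554544545444454544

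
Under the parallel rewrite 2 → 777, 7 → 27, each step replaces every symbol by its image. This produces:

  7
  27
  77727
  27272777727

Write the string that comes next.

Expanding 27272777727: 2→777, 7→27, 2→777, 7→27, 2→777, 7→27, 7→27, 7→27, 7→27, 2→777, 7→27. Concatenated: 777 27 777 27 777 27 27 27 27 777 27.

77727777277772727272777727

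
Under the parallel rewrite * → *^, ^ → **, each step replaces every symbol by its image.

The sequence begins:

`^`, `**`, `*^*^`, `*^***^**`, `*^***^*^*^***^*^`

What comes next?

*^***^*^*^***^***^***^*^*^***^**

Applying the rule to each of the 16 symbols of *^***^*^*^***^*^ gives the pieces *^ ** *^ *^ *^ ** *^ ** *^ ** *^ *^ *^ ** *^ **, which concatenate to the answer.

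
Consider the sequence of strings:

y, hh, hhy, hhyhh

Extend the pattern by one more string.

From term 3 onward, concatenate the last term with the second-to-last: hh·y = hhy, hhy·hh = hhyhh, …
So term 5 is hhyhh·hhy.

hhyhhhhy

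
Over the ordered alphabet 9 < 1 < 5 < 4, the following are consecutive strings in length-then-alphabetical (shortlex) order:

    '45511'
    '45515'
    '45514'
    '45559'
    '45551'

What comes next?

45555

Find the rightmost character of 45551 below 4, bump it to the next letter, and reset everything to its right to 9.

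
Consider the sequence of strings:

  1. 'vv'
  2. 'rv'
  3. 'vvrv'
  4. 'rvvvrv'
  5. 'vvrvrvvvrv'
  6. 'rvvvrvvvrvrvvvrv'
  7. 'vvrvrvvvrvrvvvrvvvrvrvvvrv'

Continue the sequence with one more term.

Each term (from the third on) is the two preceding terms concatenated in order: term 3 = vv·rv = vvrv.
So term 8 is rvvvrvvvrvrvvvrv·vvrvrvvvrvrvvvrvvvrvrvvvrv.

rvvvrvvvrvrvvvrvvvrvrvvvrvrvvvrvvvrvrvvvrv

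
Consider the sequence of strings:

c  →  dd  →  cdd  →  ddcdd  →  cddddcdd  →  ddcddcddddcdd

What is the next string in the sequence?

From term 3 onward, concatenate the second-to-last term with the last: c·dd = cdd, dd·cdd = ddcdd, …
The next term joins cddddcdd and ddcddcddddcdd.

cddddcddddcddcddddcdd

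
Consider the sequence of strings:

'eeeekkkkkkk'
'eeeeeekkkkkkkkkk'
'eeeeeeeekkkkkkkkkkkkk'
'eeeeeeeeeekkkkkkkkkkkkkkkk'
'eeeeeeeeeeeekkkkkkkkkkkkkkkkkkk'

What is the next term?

Each string has the form e^{2n} k^{3n+1}, where the shown terms are n = 2, 3, 4, 5, 6.
Setting n = 7 gives 14, 22 characters in each block.

eeeeeeeeeeeeeekkkkkkkkkkkkkkkkkkkkkk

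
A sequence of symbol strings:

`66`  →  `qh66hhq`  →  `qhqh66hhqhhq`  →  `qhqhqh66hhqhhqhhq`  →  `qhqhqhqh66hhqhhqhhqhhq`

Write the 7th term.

Each term wraps the previous one in qh on the left and hhq on the right.
From qhqhqhqh66hhqhhqhhqhhq, 2 further steps: qhqhqhqh66hhqhhqhhqhhq → qhqhqhqhqh66hhqhhqhhqhhqhhq → (answer).

qhqhqhqhqhqh66hhqhhqhhqhhqhhqhhq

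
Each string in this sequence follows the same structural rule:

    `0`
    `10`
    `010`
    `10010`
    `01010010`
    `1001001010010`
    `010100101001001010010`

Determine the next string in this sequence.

From term 3 onward, concatenate the second-to-last term with the last: 0·10 = 010, 10·010 = 10010, …
The next term joins 1001001010010 and 010100101001001010010.

1001001010010010100101001001010010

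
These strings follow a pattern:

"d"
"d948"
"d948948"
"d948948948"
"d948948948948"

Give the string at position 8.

d948948948948948948948

Each term is the previous one with 948 appended.
From d948948948948, 3 further steps: d948948948948 → d948948948948948 → d948948948948948948 → (answer).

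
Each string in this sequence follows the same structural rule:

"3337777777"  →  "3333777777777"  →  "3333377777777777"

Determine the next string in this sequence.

The n-th term is n 3's then 2n+1 7's, where the shown terms are n = 3, 4, 5.
At n = 6 the blocks have lengths 6, 13.

3333337777777777777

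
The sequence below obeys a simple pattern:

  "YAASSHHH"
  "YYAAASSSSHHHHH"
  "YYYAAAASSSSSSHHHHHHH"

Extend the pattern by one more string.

The n-th term is n Y's then n+1 A's then 2n S's then 2n+1 H's (n = 1, 2, …).
At n = 4 the blocks have lengths 4, 5, 8, 9.

YYYYAAAAASSSSSSSSHHHHHHHHH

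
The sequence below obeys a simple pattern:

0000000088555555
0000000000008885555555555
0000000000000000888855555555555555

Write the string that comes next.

0000000000000000000088888555555555555555555

The n-th term is 4n 0's then n 8's then 4n-2 5's, where the shown terms are n = 2, 3, 4.
At n = 5 the blocks have lengths 20, 5, 18.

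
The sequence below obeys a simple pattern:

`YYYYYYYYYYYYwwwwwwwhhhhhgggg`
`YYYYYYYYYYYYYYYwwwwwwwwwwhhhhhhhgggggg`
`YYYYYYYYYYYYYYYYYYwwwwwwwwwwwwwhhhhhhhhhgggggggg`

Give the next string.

YYYYYYYYYYYYYYYYYYYYYwwwwwwwwwwwwwwwwhhhhhhhhhhhgggggggggg

Each string has the form Y^{3n+3} w^{3n-2} h^{2n-1} g^{2n-2}, where the shown terms are n = 3, 4, 5.
For the next term, n = 6, so the run lengths are 21, 16, 11, 10.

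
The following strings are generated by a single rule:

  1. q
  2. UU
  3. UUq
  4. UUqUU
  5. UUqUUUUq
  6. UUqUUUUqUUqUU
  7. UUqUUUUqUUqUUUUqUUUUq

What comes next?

UUqUUUUqUUqUUUUqUUUUqUUqUUUUqUUqUU

From term 3 onward, concatenate the last term with the second-to-last: UU·q = UUq, UUq·UU = UUqUU, …
Continuing: UUqUUUUqUUqUUUUqUUUUq · UUqUUUUqUUqUU gives term 8.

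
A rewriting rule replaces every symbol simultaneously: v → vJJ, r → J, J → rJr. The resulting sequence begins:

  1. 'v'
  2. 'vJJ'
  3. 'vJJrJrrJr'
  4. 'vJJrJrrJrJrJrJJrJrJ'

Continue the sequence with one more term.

Rewriting the 19 symbols of vJJrJrrJrJrJrJJrJrJ one by one yields vJJ rJr rJr J rJr J J rJr J rJr J rJr J rJr rJr J rJr J rJr; concatenated:

vJJrJrrJrJrJrJJrJrJrJrJrJrJrJrrJrJrJrJrJr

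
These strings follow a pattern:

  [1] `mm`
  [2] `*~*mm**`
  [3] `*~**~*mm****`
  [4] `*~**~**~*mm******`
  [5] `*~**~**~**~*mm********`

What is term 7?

Every step adds *~* to the front and ** to the end of the previous string.
From *~**~**~**~*mm********, 2 further steps: *~**~**~**~*mm******** → *~**~**~**~**~*mm********** → (answer).

*~**~**~**~**~**~*mm************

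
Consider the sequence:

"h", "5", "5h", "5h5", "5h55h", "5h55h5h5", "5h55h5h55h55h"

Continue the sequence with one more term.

Each term (from the third on) is the previous term followed by the one before it: term 3 = 5·h = 5h.
So term 8 is 5h55h5h55h55h·5h55h5h5.

5h55h5h55h55h5h55h5h5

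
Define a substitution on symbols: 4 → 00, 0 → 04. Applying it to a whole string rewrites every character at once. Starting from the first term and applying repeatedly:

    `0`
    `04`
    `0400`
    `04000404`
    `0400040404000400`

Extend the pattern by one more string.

Rewriting the 16 symbols of 0400040404000400 one by one yields 04 00 04 04 04 00 04 00 04 00 04 04 04 00 04 04; concatenated:

04000404040004000400040404000404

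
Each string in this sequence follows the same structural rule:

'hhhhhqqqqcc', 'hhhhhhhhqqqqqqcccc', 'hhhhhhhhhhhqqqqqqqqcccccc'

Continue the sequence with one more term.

Each string has the form h^{3n+2} q^{2n+2} c^{2n} (n = 1, 2, …).
At n = 4 the blocks have lengths 14, 10, 8.

hhhhhhhhhhhhhhqqqqqqqqqqcccccccc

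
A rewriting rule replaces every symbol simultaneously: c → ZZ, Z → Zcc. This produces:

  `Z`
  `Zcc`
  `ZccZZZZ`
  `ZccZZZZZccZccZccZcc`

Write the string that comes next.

ZccZZZZZccZccZccZccZccZZZZZccZZZZZccZZZZZccZZZZ

φ(ZccZZZZZccZccZccZcc) expands symbol-by-symbol to Zcc ZZ ZZ Zcc Zcc Zcc Zcc Zcc ZZ ZZ Zcc ZZ ZZ Zcc ZZ ZZ Zcc ZZ ZZ; joining the 19 pieces gives the next term.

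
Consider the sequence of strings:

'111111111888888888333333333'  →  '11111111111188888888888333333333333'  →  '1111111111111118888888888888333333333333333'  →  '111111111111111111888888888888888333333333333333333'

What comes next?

Term n consists of 3n 1's, followed by 2n+3 8's, followed by 3n 3's, where the shown terms are n = 3, 4, 5, 6.
For the next term, n = 7, so the run lengths are 21, 17, 21.

11111111111111111111188888888888888888333333333333333333333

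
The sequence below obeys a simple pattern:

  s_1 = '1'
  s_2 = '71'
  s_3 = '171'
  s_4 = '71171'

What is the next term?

17171171

From term 3 onward, concatenate the second-to-last term with the last: 1·71 = 171, 71·171 = 71171, …
So term 5 is 171·71171.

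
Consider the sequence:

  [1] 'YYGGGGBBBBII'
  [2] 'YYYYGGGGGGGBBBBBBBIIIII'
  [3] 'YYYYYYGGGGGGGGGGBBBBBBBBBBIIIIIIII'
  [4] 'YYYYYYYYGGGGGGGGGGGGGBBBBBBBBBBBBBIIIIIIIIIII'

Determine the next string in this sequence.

YYYYYYYYYYGGGGGGGGGGGGGGGGBBBBBBBBBBBBBBBBIIIIIIIIIIIIII

Reading off run lengths: Y runs 2, 4, 6, 8; G runs 4, 7, 10, 13; B runs 4, 7, 10, 13; I runs 2, 5, 8, 11 — each is linear in n (n = 1, 2, …).
At n = 5 the blocks have lengths 10, 16, 16, 14.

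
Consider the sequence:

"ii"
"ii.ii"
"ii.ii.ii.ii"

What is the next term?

Every step duplicates the string with '.' between the halves.
So the next term is two copies of ii.ii.ii.ii with '.' between the halves.

ii.ii.ii.ii.ii.ii.ii.ii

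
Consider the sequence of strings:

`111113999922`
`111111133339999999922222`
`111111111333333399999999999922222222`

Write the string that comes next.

Reading off run lengths: 1 runs 5, 7, 9; 3 runs 1, 4, 7; 9 runs 4, 8, 12; 2 runs 2, 5, 8 — each is linear in n (n = 1, 2, …).
For the next term, n = 4, so the run lengths are 11, 10, 16, 11.

111111111113333333333999999999999999922222222222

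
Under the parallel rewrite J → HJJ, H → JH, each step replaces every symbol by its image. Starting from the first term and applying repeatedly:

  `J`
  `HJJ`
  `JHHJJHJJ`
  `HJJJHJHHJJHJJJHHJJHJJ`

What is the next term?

JHHJJHJJHJJJHHJJJHJHHJJHJJJHHJJHJJHJJJHJHHJJHJJJHHJJHJJ

Replace each of the 21 characters of HJJJHJHHJJHJJJHHJJHJJ in place — JH HJJ HJJ HJJ JH HJJ JH JH HJJ HJJ JH HJJ HJJ HJJ JH JH HJJ HJJ JH HJJ HJJ — and concatenate.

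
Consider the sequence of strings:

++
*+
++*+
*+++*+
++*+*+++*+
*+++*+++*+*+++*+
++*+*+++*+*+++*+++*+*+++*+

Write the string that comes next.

From term 3 onward, concatenate the second-to-last term with the last: ++·*+ = ++*+, *+·++*+ = *+++*+, …
So term 8 is *+++*+++*+*+++*+·++*+*+++*+*+++*+++*+*+++*+.

*+++*+++*+*+++*+++*+*+++*+*+++*+++*+*+++*+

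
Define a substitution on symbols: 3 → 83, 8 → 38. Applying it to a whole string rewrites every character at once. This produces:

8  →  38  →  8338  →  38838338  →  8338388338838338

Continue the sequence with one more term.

38838338833838838338388338838338

φ(8338388338838338) expands symbol-by-symbol to 38 83 83 38 83 38 38 83 83 38 38 83 38 83 83 38; joining the 16 pieces gives the next term.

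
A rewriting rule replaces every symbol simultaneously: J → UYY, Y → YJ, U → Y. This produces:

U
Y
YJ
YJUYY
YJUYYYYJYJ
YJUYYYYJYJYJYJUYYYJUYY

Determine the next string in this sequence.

φ(YJUYYYYJYJYJYJUYYYJUYY) expands symbol-by-symbol to YJ UYY Y YJ YJ YJ YJ UYY YJ UYY YJ UYY YJ UYY Y YJ YJ YJ UYY Y YJ YJ; joining the 22 pieces gives the next term.

YJUYYYYJYJYJYJUYYYJUYYYJUYYYJUYYYYJYJYJUYYYYJYJ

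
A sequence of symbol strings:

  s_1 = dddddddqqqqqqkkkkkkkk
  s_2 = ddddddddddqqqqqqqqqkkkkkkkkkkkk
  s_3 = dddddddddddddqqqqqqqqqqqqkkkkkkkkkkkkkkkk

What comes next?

Each string has the form d^{3n+1} q^{3n} k^{4n}, where the shown terms are n = 2, 3, 4.
For the next term, n = 5, so the run lengths are 16, 15, 20.

ddddddddddddddddqqqqqqqqqqqqqqqkkkkkkkkkkkkkkkkkkkk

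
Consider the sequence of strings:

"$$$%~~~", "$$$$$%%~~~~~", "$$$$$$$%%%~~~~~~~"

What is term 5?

Reading off run lengths: $ runs 3, 5, 7; % runs 1, 2, 3; ~ runs 3, 5, 7 — each is linear in n (n = 1, 2, …).
For term 5, n = 5, so the run lengths are 11, 5, 11.

$$$$$$$$$$$%%%%%~~~~~~~~~~~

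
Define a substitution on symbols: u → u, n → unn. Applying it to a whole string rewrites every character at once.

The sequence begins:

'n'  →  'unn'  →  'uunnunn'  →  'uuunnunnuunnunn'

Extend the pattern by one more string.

Rewriting the 15 symbols of uuunnunnuunnunn one by one yields u u u unn unn u unn unn u u unn unn u unn unn; concatenated:

uuuunnunnuunnunnuuunnunnuunnunn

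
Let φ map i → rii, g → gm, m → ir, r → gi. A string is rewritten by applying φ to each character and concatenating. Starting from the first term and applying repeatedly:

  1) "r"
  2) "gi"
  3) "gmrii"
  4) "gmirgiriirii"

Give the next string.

gmirriigigmriigiriiriigiriirii

Rewriting each symbol of gmirgiriirii: g→gm, m→ir, i→rii, r→gi, g→gm, i→rii, r→gi, i→rii, i→rii, r→gi, i→rii, i→rii, which concatenates to gm ir rii gi gm rii gi rii rii gi rii rii.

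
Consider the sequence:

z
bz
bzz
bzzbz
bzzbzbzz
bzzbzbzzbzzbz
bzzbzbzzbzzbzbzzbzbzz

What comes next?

bzzbzbzzbzzbzbzzbzbzzbzzbzbzzbzzbz

Each term (from the third on) is the previous term followed by the one before it: term 3 = bz·z = bzz.
Continuing: bzzbzbzzbzzbzbzzbzbzz · bzzbzbzzbzzbz gives term 8.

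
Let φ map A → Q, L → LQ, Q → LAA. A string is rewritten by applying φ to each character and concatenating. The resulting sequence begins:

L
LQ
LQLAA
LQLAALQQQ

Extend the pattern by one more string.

Expanding LQLAALQQQ: L→LQ, Q→LAA, L→LQ, A→Q, A→Q, L→LQ, Q→LAA, Q→LAA, Q→LAA. Concatenated: LQ LAA LQ Q Q LQ LAA LAA LAA.

LQLAALQQQLQLAALAALAA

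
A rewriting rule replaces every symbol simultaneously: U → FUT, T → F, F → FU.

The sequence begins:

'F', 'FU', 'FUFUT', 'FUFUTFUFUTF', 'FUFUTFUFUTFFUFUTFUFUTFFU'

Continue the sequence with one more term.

φ(FUFUTFUFUTFFUFUTFUFUTFFU) expands symbol-by-symbol to FU FUT FU FUT F FU FUT FU FUT F FU FU FUT FU FUT F FU FUT FU FUT F FU FU FUT; joining the 24 pieces gives the next term.

FUFUTFUFUTFFUFUTFUFUTFFUFUFUTFUFUTFFUFUTFUFUTFFUFUFUT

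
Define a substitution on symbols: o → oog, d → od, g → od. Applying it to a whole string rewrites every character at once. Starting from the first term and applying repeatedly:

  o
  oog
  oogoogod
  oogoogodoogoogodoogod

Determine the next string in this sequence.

oogoogodoogoogodoogodoogoogodoogoogodoogodoogoogodoogod

Replace each of the 21 characters of oogoogodoogoogodoogod in place — oog oog od oog oog od oog od oog oog od oog oog od oog od oog oog od oog od — and concatenate.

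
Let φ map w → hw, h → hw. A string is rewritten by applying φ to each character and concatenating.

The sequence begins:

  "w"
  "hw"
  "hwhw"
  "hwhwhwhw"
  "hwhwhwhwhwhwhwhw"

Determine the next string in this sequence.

hwhwhwhwhwhwhwhwhwhwhwhwhwhwhwhw

φ(hwhwhwhwhwhwhwhw) expands symbol-by-symbol to hw hw hw hw hw hw hw hw hw hw hw hw hw hw hw hw; joining the 16 pieces gives the next term.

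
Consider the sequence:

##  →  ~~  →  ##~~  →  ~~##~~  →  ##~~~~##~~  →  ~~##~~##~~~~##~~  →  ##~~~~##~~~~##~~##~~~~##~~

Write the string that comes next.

~~##~~##~~~~##~~##~~~~##~~~~##~~##~~~~##~~

This is a Fibonacci-style word recurrence s(k) = s(k−2)·s(k−1): e.g. ##·~~ = ##~~.
Continuing: ~~##~~##~~~~##~~ · ##~~~~##~~~~##~~##~~~~##~~ gives term 8.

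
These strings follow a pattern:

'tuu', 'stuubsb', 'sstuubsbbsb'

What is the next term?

ssstuubsbbsbbsb

s(k+1) = s·s(k)·bsb, so each term gains s as a prefix and bsb as a suffix.
One more step from sstuubsbbsb gives the answer.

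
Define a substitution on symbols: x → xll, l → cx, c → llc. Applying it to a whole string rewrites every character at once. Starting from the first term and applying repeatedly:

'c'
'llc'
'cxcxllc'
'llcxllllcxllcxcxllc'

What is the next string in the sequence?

cxcxllcxllcxcxcxcxllcxllcxcxllcxllllcxllcxcxllc

Applying the rule to each of the 19 symbols of llcxllllcxllcxcxllc gives the pieces cx cx llc xll cx cx cx cx llc xll cx cx llc xll llc xll cx cx llc, which concatenate to the answer.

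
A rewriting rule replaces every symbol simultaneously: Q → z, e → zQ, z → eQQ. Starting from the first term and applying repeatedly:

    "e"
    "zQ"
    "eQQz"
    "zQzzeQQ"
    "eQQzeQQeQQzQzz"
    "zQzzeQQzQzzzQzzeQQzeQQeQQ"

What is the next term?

Rewriting the 25 symbols of zQzzeQQzQzzzQzzeQQzeQQeQQ one by one yields eQQ z eQQ eQQ zQ z z eQQ z eQQ eQQ eQQ z eQQ eQQ zQ z z eQQ zQ z z zQ z z; concatenated:

eQQzeQQeQQzQzzeQQzeQQeQQeQQzeQQeQQzQzzeQQzQzzzQzz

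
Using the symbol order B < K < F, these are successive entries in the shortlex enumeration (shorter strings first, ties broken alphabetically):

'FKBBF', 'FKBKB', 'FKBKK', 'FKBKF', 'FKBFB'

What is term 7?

Advancing 2 positions from FKBFB through FKBFB → FKBFK reaches term 7.

FKBFF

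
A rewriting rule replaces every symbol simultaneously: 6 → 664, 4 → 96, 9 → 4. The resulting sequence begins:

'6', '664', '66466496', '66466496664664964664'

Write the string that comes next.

φ(66466496664664964664) expands symbol-by-symbol to 664 664 96 664 664 96 4 664 664 664 96 664 664 96 4 664 96 664 664 96; joining the 20 pieces gives the next term.

66466496664664964664664664966646649646649666466496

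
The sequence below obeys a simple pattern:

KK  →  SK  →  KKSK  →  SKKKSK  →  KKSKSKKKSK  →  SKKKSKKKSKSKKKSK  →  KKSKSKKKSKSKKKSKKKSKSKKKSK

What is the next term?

This is a Fibonacci-style word recurrence s(k) = s(k−2)·s(k−1): e.g. KK·SK = KKSK.
So term 8 is SKKKSKKKSKSKKKSK·KKSKSKKKSKSKKKSKKKSKSKKKSK.

SKKKSKKKSKSKKKSKKKSKSKKKSKSKKKSKKKSKSKKKSK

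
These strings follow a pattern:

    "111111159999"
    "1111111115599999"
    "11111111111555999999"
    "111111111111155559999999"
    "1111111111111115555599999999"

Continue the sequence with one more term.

Reading off run lengths: 1 runs 7, 9, 11, 13, 15; 5 runs 1, 2, 3, 4, 5; 9 runs 4, 5, 6, 7, 8 — each is linear in n, where the shown terms are n = 2, 3, 4, 5, 6.
For the next term, n = 7, so the run lengths are 17, 6, 9.

11111111111111111555555999999999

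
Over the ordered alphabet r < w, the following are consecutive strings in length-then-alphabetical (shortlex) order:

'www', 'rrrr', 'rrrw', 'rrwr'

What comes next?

rrww

The successor of rrwr increments the rightmost position that isn't already w and resets every position after it to r.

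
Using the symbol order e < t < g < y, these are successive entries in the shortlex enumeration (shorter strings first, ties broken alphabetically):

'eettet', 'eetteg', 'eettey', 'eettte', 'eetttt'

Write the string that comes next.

eetttg

The successor of eetttt increments the rightmost position that isn't already y and resets every position after it to e.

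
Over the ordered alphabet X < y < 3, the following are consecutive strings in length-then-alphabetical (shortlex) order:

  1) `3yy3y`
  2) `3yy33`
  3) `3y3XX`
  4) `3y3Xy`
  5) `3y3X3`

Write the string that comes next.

Find the rightmost character of 3y3X3 below 3, bump it to the next letter, and reset everything to its right to X.

3y3yX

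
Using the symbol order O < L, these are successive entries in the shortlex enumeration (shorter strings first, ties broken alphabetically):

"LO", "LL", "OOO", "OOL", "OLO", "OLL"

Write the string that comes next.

The successor of OLL increments the rightmost position that isn't already L and resets every position after it to O.

LOO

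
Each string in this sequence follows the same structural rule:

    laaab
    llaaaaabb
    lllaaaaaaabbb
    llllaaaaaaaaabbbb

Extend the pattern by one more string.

lllllaaaaaaaaaaabbbbb

Term n consists of n-1 l's, followed by 2n-1 a's, followed by n-1 b's, where the shown terms are n = 2, 3, 4, 5.
Setting n = 6 gives 5, 11, 5 characters in each block.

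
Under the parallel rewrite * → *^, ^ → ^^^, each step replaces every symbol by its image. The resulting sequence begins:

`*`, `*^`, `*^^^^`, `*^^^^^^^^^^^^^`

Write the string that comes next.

*^^^^^^^^^^^^^^^^^^^^^^^^^^^^^^^^^^^^^^^^

φ(*^^^^^^^^^^^^^) expands symbol-by-symbol to *^ ^^^ ^^^ ^^^ ^^^ ^^^ ^^^ ^^^ ^^^ ^^^ ^^^ ^^^ ^^^ ^^^; joining the 14 pieces gives the next term.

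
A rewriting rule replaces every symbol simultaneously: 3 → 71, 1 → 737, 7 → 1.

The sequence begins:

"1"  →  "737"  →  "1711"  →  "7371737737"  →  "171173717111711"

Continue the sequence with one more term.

7371737737171173717377377371737737

Applying the rule to each of the 15 symbols of 171173717111711 gives the pieces 737 1 737 737 1 71 1 737 1 737 737 737 1 737 737, which concatenate to the answer.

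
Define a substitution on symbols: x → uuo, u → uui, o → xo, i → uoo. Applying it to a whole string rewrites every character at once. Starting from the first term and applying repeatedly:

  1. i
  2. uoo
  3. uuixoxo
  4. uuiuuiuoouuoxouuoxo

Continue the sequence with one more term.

φ(uuiuuiuoouuoxouuoxo) expands symbol-by-symbol to uui uui uoo uui uui uoo uui xo xo uui uui xo uuo xo uui uui xo uuo xo; joining the 19 pieces gives the next term.

uuiuuiuoouuiuuiuoouuixoxouuiuuixouuoxouuiuuixouuoxo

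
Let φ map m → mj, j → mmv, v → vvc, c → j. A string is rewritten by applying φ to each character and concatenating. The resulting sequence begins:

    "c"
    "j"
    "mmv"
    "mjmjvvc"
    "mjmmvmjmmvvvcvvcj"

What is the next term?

Rewriting the 17 symbols of mjmmvmjmmvvvcvvcj one by one yields mj mmv mj mj vvc mj mmv mj mj vvc vvc vvc j vvc vvc j mmv; concatenated:

mjmmvmjmjvvcmjmmvmjmjvvcvvcvvcjvvcvvcjmmv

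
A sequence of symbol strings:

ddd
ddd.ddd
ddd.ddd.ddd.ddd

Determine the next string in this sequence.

ddd.ddd.ddd.ddd.ddd.ddd.ddd.ddd

Every step duplicates the string with '.' between the halves.
One more doubling of ddd.ddd.ddd.ddd gives the answer.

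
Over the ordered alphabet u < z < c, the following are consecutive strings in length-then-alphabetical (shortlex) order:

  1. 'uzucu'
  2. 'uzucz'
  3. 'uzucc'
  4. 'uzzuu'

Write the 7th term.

Continuing the enumeration 3 steps past uzzuu: uzzuu → uzzuz → uzzuc → (answer).

uzzzu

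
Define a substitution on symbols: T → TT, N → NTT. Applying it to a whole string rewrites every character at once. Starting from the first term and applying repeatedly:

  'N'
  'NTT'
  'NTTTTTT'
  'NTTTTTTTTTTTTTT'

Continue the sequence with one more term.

NTTTTTTTTTTTTTTTTTTTTTTTTTTTTTT

Applying the rule to each of the 15 symbols of NTTTTTTTTTTTTTT gives the pieces NTT TT TT TT TT TT TT TT TT TT TT TT TT TT TT, which concatenate to the answer.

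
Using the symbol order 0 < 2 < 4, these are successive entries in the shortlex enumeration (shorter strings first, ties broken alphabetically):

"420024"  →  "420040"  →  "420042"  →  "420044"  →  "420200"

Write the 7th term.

Stepping forward 2 times from 420200: 420200 → 420202, then the target.

420204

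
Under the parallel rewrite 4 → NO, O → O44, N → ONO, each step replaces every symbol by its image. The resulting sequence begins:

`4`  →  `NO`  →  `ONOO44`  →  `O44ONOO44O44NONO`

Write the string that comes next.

Rewriting the 16 symbols of O44ONOO44O44NONO one by one yields O44 NO NO O44 ONO O44 O44 NO NO O44 NO NO ONO O44 ONO O44; concatenated:

O44NONOO44ONOO44O44NONOO44NONOONOO44ONOO44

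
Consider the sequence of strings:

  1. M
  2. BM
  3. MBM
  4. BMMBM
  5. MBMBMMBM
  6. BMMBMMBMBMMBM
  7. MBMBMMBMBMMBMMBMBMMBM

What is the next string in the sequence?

From term 3 onward, concatenate the second-to-last term with the last: M·BM = MBM, BM·MBM = BMMBM, …
So term 8 is BMMBMMBMBMMBM·MBMBMMBMBMMBMMBMBMMBM.

BMMBMMBMBMMBMMBMBMMBMBMMBMMBMBMMBM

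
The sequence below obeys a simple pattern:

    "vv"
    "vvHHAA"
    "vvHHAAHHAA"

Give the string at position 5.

Each term is the previous one with HHAA appended.
From vvHHAAHHAA, 2 further steps: vvHHAAHHAA → vvHHAAHHAAHHAA → (answer).

vvHHAAHHAAHHAAHHAA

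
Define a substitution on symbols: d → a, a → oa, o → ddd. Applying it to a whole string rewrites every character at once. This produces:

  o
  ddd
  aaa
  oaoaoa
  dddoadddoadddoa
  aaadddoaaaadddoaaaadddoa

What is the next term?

Rewriting the 24 symbols of aaadddoaaaadddoaaaadddoa one by one yields oa oa oa a a a ddd oa oa oa oa a a a ddd oa oa oa oa a a a ddd oa; concatenated:

oaoaoaaaadddoaoaoaoaaaadddoaoaoaoaaaadddoa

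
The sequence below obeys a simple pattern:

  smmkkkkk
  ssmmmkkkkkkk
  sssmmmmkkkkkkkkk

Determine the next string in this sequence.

Each string has the form s^{n-1} m^{n} k^{2n+1}, where the shown terms are n = 2, 3, 4.
Setting n = 5 gives 4, 5, 11 characters in each block.

ssssmmmmmkkkkkkkkkkk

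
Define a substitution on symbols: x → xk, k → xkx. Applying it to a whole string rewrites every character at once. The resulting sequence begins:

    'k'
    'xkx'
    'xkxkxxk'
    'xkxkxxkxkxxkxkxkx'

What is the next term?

xkxkxxkxkxxkxkxkxxkxkxxkxkxkxxkxkxxkxkxxk

Applying the rule to each of the 17 symbols of xkxkxxkxkxxkxkxkx gives the pieces xk xkx xk xkx xk xk xkx xk xkx xk xk xkx xk xkx xk xkx xk, which concatenate to the answer.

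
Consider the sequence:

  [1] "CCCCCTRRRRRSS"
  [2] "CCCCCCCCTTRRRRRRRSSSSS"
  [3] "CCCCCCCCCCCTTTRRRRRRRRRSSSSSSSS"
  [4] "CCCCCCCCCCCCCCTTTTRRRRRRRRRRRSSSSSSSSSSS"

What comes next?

CCCCCCCCCCCCCCCCCTTTTTRRRRRRRRRRRRRSSSSSSSSSSSSSS

Reading off run lengths: C runs 5, 8, 11, 14; T runs 1, 2, 3, 4; R runs 5, 7, 9, 11; S runs 2, 5, 8, 11 — each is linear in n (n = 1, 2, …).
For the next term, n = 5, so the run lengths are 17, 5, 13, 14.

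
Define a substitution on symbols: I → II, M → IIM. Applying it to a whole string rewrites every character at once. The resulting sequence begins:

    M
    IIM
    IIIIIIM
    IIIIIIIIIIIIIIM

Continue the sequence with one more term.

Applying the rule to each of the 15 symbols of IIIIIIIIIIIIIIM gives the pieces II II II II II II II II II II II II II II IIM, which concatenate to the answer.

IIIIIIIIIIIIIIIIIIIIIIIIIIIIIIM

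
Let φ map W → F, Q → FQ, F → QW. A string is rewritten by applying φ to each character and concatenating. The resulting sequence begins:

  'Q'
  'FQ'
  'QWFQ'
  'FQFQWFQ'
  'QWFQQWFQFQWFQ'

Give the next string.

φ(QWFQQWFQFQWFQ) expands symbol-by-symbol to FQ F QW FQ FQ F QW FQ QW FQ F QW FQ; joining the 13 pieces gives the next term.

FQFQWFQFQFQWFQQWFQFQWFQ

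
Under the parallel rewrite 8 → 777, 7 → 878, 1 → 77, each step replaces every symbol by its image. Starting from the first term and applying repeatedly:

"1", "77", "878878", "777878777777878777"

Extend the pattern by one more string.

878878878777878777878878878878878878777878777878878878

Replace each of the 18 characters of 777878777777878777 in place — 878 878 878 777 878 777 878 878 878 878 878 878 777 878 777 878 878 878 — and concatenate.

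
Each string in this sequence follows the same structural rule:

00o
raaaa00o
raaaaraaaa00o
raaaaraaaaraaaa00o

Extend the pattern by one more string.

The strings grow by a fixed prefix raaaa each time.
So the next term is raaaa·raaaaraaaaraaaa00o.

raaaaraaaaraaaaraaaa00o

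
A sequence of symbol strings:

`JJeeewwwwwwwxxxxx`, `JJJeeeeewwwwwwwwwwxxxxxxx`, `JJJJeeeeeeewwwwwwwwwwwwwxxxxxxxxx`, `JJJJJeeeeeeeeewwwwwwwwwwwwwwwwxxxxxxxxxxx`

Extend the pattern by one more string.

JJJJJJeeeeeeeeeeewwwwwwwwwwwwwwwwwwwxxxxxxxxxxxxx

Each string has the form J^{n} e^{2n-1} w^{3n+1} x^{2n+1}, where the shown terms are n = 2, 3, 4, 5.
Setting n = 6 gives 6, 11, 19, 13 characters in each block.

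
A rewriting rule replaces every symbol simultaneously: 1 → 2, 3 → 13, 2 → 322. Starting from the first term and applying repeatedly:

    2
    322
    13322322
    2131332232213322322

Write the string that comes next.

φ(2131332232213322322) expands symbol-by-symbol to 322 2 13 2 13 13 322 322 13 322 322 2 13 13 322 322 13 322 322; joining the 19 pieces gives the next term.

32221321313322322133223222131332232213322322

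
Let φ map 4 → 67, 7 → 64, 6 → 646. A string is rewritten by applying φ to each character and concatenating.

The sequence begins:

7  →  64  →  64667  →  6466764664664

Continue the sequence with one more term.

6466764664664646676466466764664667

Applying the rule to each of the 13 symbols of 6466764664664 gives the pieces 646 67 646 646 64 646 67 646 646 67 646 646 67, which concatenate to the answer.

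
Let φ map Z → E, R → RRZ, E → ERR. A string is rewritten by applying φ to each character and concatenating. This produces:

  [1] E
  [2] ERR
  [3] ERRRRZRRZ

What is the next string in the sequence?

Rewriting each symbol of ERRRRZRRZ: E→ERR, R→RRZ, R→RRZ, R→RRZ, R→RRZ, Z→E, R→RRZ, R→RRZ, Z→E, which concatenates to ERR RRZ RRZ RRZ RRZ E RRZ RRZ E.

ERRRRZRRZRRZRRZERRZRRZE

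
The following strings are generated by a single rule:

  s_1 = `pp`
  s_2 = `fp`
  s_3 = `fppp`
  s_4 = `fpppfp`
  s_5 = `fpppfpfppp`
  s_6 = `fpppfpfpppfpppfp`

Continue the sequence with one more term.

From term 3 onward, concatenate the last term with the second-to-last: fp·pp = fppp, fppp·fp = fpppfp, …
So term 7 is fpppfpfpppfpppfp·fpppfpfppp.

fpppfpfpppfpppfpfpppfpfppp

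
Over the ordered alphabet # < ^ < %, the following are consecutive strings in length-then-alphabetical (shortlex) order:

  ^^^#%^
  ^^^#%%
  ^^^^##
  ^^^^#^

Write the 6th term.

Stepping forward 2 times from ^^^^#^: ^^^^#^ → ^^^^#%, then the target.

^^^^^#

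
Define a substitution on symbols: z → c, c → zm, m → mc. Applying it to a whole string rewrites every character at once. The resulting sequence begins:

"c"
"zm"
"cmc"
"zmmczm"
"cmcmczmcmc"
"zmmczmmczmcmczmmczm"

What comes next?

φ(zmmczmmczmcmczmmczm) expands symbol-by-symbol to c mc mc zm c mc mc zm c mc zm mc zm c mc mc zm c mc; joining the 19 pieces gives the next term.

cmcmczmcmcmczmcmczmmczmcmcmczmcmc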